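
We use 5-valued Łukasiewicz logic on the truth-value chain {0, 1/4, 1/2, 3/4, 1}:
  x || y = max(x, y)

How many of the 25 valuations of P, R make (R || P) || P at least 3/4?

value 1: 9 assignments (counts)
value 3/4: 7 assignments (counts)
value 1/2: 5 assignments
value 1/4: 3 assignments
value 0: 1 assignment
So 16 of the 25 assignments meet the threshold.

16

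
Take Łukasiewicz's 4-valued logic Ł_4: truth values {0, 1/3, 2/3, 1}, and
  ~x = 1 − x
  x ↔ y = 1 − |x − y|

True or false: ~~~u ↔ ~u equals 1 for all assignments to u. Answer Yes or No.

Yes

u = 0 ↦ 1
u = 1/3 ↦ 1
u = 2/3 ↦ 1
u = 1 ↦ 1
Every assignment gives a value ≥ 1.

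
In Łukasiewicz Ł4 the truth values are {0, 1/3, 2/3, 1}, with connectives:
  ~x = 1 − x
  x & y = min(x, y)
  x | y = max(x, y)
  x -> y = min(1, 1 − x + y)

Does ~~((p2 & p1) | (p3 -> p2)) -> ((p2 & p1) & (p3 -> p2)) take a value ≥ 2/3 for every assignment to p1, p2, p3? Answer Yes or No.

Counterexample: take p1 = 0, p2 = 0, p3 = 0.
p2 & p1 = 0 & 0 = 0
p3 -> p2 = 0 -> 0 = 1
(p2 & p1) | (p3 -> p2) = 0 | 1 = 1
~((p2 & p1) | (p3 -> p2)) = ~1 = 0
~~((p2 & p1) | (p3 -> p2)) = ~0 = 1
p2 & p1 = 0 & 0 = 0
p3 -> p2 = 0 -> 0 = 1
(p2 & p1) & (p3 -> p2) = 0 & 1 = 0
~~((p2 & p1) | (p3 -> p2)) -> ((p2 & p1) & (p3 -> p2)) = 1 -> 0 = 0
This gives 0, which is below 2/3.

No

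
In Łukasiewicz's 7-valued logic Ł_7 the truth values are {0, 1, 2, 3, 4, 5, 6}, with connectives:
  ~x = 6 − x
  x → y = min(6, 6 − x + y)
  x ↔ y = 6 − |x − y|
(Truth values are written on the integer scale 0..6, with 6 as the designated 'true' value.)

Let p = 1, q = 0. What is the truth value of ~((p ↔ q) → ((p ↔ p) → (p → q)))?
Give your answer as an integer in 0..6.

0

p ↔ q = 1 ↔ 0 = 5
p ↔ p = 1 ↔ 1 = 6
p → q = 1 → 0 = 5
(p ↔ p) → (p → q) = 6 → 5 = 5
(p ↔ q) → ((p ↔ p) → (p → q)) = 5 → 5 = 6
~((p ↔ q) → ((p ↔ p) → (p → q))) = ~6 = 0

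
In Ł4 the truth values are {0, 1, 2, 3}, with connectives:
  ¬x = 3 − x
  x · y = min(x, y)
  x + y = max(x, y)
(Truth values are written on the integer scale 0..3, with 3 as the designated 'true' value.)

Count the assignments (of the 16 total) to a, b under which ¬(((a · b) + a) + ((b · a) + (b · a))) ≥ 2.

8

a = 0, b = 0 ↦ 3  ≥
a = 0, b = 1 ↦ 3  ≥
a = 0, b = 2 ↦ 3  ≥
a = 0, b = 3 ↦ 3  ≥
a = 1, b = 0 ↦ 2  ≥
a = 1, b = 1 ↦ 2  ≥
a = 1, b = 2 ↦ 2  ≥
a = 1, b = 3 ↦ 2  ≥
a = 2, b = 0 ↦ 1  <
a = 2, b = 1 ↦ 1  <
a = 2, b = 2 ↦ 1  <
a = 2, b = 3 ↦ 1  <
a = 3, b = 0 ↦ 0  <
a = 3, b = 1 ↦ 0  <
a = 3, b = 2 ↦ 0  <
a = 3, b = 3 ↦ 0  <
So 8 of the 16 assignments meet the threshold.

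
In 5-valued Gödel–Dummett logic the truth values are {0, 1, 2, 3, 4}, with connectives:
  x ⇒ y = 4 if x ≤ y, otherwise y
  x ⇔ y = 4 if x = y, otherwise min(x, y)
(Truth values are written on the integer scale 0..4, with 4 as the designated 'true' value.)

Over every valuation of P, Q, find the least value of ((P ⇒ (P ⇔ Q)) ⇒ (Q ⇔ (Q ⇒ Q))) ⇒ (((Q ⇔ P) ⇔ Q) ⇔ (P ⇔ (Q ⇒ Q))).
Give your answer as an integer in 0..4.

1

Take P = 1, Q = 0:
P ⇔ Q = 1 ⇔ 0 = 0
P ⇒ (P ⇔ Q) = 1 ⇒ 0 = 0
Q ⇒ Q = 0 ⇒ 0 = 4
Q ⇔ (Q ⇒ Q) = 0 ⇔ 4 = 0
(P ⇒ (P ⇔ Q)) ⇒ (Q ⇔ (Q ⇒ Q)) = 0 ⇒ 0 = 4
Q ⇔ P = 0 ⇔ 1 = 0
(Q ⇔ P) ⇔ Q = 0 ⇔ 0 = 4
Q ⇒ Q = 0 ⇒ 0 = 4
P ⇔ (Q ⇒ Q) = 1 ⇔ 4 = 1
((Q ⇔ P) ⇔ Q) ⇔ (P ⇔ (Q ⇒ Q)) = 4 ⇔ 1 = 1
((P ⇒ (P ⇔ Q)) ⇒ (Q ⇔ (Q ⇒ Q))) ⇒ (((Q ⇔ P) ⇔ Q) ⇔ (P ⇔ (Q ⇒ Q))) = 4 ⇒ 1 = 1
No assignment yields a value below 1, so this is the minimum.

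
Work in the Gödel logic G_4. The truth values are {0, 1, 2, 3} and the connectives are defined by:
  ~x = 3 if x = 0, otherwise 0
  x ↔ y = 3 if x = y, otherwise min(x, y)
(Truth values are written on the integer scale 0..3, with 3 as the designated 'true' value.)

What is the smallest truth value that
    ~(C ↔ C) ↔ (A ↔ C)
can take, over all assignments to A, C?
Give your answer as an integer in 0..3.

0

Take A = 0, C = 0:
C ↔ C = 0 ↔ 0 = 3
~(C ↔ C) = ~3 = 0
A ↔ C = 0 ↔ 0 = 3
~(C ↔ C) ↔ (A ↔ C) = 0 ↔ 3 = 0
No assignment yields a value below 0, so this is the minimum.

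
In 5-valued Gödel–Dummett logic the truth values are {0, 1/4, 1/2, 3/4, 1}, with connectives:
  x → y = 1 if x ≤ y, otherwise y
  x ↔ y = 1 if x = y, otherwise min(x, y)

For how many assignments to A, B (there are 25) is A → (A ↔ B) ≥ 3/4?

16

value 1: 15 assignments (counts)
value 3/4: 1 assignment (counts)
value 1/2: 2 assignments
value 1/4: 3 assignments
value 0: 4 assignments
So 16 of the 25 assignments meet the threshold.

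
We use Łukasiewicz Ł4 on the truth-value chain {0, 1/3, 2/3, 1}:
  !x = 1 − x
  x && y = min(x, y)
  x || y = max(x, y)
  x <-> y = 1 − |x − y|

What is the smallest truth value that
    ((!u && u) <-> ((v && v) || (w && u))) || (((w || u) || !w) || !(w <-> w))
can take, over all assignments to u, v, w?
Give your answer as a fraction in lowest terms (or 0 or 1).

2/3

Take u = 0, v = 1/3, w = 1/3:
!u = !0 = 1
!u && u = 1 && 0 = 0
v && v = 1/3 && 1/3 = 1/3
w && u = 1/3 && 0 = 0
(v && v) || (w && u) = 1/3 || 0 = 1/3
(!u && u) <-> ((v && v) || (w && u)) = 0 <-> 1/3 = 2/3
w || u = 1/3 || 0 = 1/3
!w = !1/3 = 2/3
(w || u) || !w = 1/3 || 2/3 = 2/3
w <-> w = 1/3 <-> 1/3 = 1
!(w <-> w) = !1 = 0
((w || u) || !w) || !(w <-> w) = 2/3 || 0 = 2/3
((!u && u) <-> ((v && v) || (w && u))) || (((w || u) || !w) || !(w <-> w)) = 2/3 || 2/3 = 2/3
No assignment yields a value below 2/3, so this is the minimum.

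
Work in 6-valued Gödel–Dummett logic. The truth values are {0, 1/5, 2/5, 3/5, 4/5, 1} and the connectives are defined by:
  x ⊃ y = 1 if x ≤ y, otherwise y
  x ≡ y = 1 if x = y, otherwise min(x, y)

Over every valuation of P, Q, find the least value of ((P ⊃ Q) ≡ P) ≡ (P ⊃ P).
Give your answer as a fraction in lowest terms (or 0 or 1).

Take P = 0, Q = 0:
P ⊃ Q = 0 ⊃ 0 = 1
(P ⊃ Q) ≡ P = 1 ≡ 0 = 0
P ⊃ P = 0 ⊃ 0 = 1
((P ⊃ Q) ≡ P) ≡ (P ⊃ P) = 0 ≡ 1 = 0
No assignment yields a value below 0, so this is the minimum.

0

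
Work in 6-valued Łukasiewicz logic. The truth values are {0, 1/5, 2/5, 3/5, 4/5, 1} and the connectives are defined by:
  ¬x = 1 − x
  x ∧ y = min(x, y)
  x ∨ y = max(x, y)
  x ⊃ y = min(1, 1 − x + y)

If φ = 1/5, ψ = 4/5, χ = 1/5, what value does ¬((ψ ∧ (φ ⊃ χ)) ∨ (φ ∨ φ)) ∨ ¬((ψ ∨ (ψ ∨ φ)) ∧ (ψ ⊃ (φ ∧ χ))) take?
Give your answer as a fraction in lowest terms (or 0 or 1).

3/5

φ ⊃ χ = 1/5 ⊃ 1/5 = 1
ψ ∧ (φ ⊃ χ) = 4/5 ∧ 1 = 4/5
φ ∨ φ = 1/5 ∨ 1/5 = 1/5
(ψ ∧ (φ ⊃ χ)) ∨ (φ ∨ φ) = 4/5 ∨ 1/5 = 4/5
¬((ψ ∧ (φ ⊃ χ)) ∨ (φ ∨ φ)) = ¬4/5 = 1/5
ψ ∨ φ = 4/5 ∨ 1/5 = 4/5
ψ ∨ (ψ ∨ φ) = 4/5 ∨ 4/5 = 4/5
φ ∧ χ = 1/5 ∧ 1/5 = 1/5
ψ ⊃ (φ ∧ χ) = 4/5 ⊃ 1/5 = 2/5
(ψ ∨ (ψ ∨ φ)) ∧ (ψ ⊃ (φ ∧ χ)) = 4/5 ∧ 2/5 = 2/5
¬((ψ ∨ (ψ ∨ φ)) ∧ (ψ ⊃ (φ ∧ χ))) = ¬2/5 = 3/5
¬((ψ ∧ (φ ⊃ χ)) ∨ (φ ∨ φ)) ∨ ¬((ψ ∨ (ψ ∨ φ)) ∧ (ψ ⊃ (φ ∧ χ))) = 1/5 ∨ 3/5 = 3/5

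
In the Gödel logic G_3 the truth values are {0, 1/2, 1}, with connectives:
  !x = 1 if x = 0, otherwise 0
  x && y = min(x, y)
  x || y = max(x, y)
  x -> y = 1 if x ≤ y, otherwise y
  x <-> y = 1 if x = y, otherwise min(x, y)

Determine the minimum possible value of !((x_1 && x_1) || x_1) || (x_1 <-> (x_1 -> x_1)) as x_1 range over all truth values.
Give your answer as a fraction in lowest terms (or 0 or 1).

1/2

Take x_1 = 1/2:
x_1 && x_1 = 1/2 && 1/2 = 1/2
(x_1 && x_1) || x_1 = 1/2 || 1/2 = 1/2
!((x_1 && x_1) || x_1) = !1/2 = 0
x_1 -> x_1 = 1/2 -> 1/2 = 1
x_1 <-> (x_1 -> x_1) = 1/2 <-> 1 = 1/2
!((x_1 && x_1) || x_1) || (x_1 <-> (x_1 -> x_1)) = 0 || 1/2 = 1/2
No assignment yields a value below 1/2, so this is the minimum.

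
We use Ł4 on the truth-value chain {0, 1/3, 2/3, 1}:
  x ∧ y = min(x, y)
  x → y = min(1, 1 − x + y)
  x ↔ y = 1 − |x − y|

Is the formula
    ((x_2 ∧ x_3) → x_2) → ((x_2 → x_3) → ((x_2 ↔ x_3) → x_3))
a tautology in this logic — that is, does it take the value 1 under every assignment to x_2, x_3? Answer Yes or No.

No

Counterexample: take x_2 = 0, x_3 = 0.
x_2 ∧ x_3 = 0 ∧ 0 = 0
(x_2 ∧ x_3) → x_2 = 0 → 0 = 1
x_2 → x_3 = 0 → 0 = 1
x_2 ↔ x_3 = 0 ↔ 0 = 1
(x_2 ↔ x_3) → x_3 = 1 → 0 = 0
(x_2 → x_3) → ((x_2 ↔ x_3) → x_3) = 1 → 0 = 0
((x_2 ∧ x_3) → x_2) → ((x_2 → x_3) → ((x_2 ↔ x_3) → x_3)) = 1 → 0 = 0
This gives 0 ≠ 1.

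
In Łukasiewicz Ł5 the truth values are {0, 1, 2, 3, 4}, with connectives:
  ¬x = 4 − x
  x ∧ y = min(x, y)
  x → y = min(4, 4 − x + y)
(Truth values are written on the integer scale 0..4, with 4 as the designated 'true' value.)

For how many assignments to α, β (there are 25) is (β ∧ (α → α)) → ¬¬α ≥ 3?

value 4: 15 assignments (counts)
value 3: 4 assignments (counts)
value 2: 3 assignments
value 1: 2 assignments
value 0: 1 assignment
So 19 of the 25 assignments meet the threshold.

19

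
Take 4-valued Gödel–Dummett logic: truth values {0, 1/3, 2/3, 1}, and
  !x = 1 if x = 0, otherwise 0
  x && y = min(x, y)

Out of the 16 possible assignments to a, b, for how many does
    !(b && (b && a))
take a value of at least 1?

a = 0, b = 0 ↦ 1  ≥
a = 0, b = 1/3 ↦ 1  ≥
a = 0, b = 2/3 ↦ 1  ≥
a = 0, b = 1 ↦ 1  ≥
a = 1/3, b = 0 ↦ 1  ≥
a = 1/3, b = 1/3 ↦ 0  <
a = 1/3, b = 2/3 ↦ 0  <
a = 1/3, b = 1 ↦ 0  <
a = 2/3, b = 0 ↦ 1  ≥
a = 2/3, b = 1/3 ↦ 0  <
a = 2/3, b = 2/3 ↦ 0  <
a = 2/3, b = 1 ↦ 0  <
a = 1, b = 0 ↦ 1  ≥
a = 1, b = 1/3 ↦ 0  <
a = 1, b = 2/3 ↦ 0  <
a = 1, b = 1 ↦ 0  <
So 7 of the 16 assignments meet the threshold.

7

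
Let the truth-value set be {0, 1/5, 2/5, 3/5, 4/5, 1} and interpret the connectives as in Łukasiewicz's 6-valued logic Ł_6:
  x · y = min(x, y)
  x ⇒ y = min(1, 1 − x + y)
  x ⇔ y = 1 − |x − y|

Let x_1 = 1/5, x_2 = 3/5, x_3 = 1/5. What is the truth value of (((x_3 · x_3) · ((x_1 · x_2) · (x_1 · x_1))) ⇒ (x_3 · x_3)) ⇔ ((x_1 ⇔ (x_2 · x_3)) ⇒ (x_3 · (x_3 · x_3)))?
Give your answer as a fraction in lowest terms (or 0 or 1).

x_3 · x_3 = 1/5 · 1/5 = 1/5
x_1 · x_2 = 1/5 · 3/5 = 1/5
x_1 · x_1 = 1/5 · 1/5 = 1/5
(x_1 · x_2) · (x_1 · x_1) = 1/5 · 1/5 = 1/5
(x_3 · x_3) · ((x_1 · x_2) · (x_1 · x_1)) = 1/5 · 1/5 = 1/5
x_3 · x_3 = 1/5 · 1/5 = 1/5
((x_3 · x_3) · ((x_1 · x_2) · (x_1 · x_1))) ⇒ (x_3 · x_3) = 1/5 ⇒ 1/5 = 1
x_2 · x_3 = 3/5 · 1/5 = 1/5
x_1 ⇔ (x_2 · x_3) = 1/5 ⇔ 1/5 = 1
x_3 · x_3 = 1/5 · 1/5 = 1/5
x_3 · (x_3 · x_3) = 1/5 · 1/5 = 1/5
(x_1 ⇔ (x_2 · x_3)) ⇒ (x_3 · (x_3 · x_3)) = 1 ⇒ 1/5 = 1/5
(((x_3 · x_3) · ((x_1 · x_2) · (x_1 · x_1))) ⇒ (x_3 · x_3)) ⇔ ((x_1 ⇔ (x_2 · x_3)) ⇒ (x_3 · (x_3 · x_3))) = 1 ⇔ 1/5 = 1/5

1/5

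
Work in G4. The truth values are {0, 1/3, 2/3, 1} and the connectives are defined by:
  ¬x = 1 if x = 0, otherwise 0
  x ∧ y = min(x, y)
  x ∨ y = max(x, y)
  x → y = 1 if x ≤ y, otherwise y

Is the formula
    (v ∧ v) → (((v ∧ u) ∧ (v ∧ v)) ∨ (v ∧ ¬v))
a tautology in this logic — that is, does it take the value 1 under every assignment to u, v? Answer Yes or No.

No

Counterexample: take u = 0, v = 1/3.
v ∧ v = 1/3 ∧ 1/3 = 1/3
v ∧ u = 1/3 ∧ 0 = 0
v ∧ v = 1/3 ∧ 1/3 = 1/3
(v ∧ u) ∧ (v ∧ v) = 0 ∧ 1/3 = 0
¬v = ¬1/3 = 0
v ∧ ¬v = 1/3 ∧ 0 = 0
((v ∧ u) ∧ (v ∧ v)) ∨ (v ∧ ¬v) = 0 ∨ 0 = 0
(v ∧ v) → (((v ∧ u) ∧ (v ∧ v)) ∨ (v ∧ ¬v)) = 1/3 → 0 = 0
This gives 0 ≠ 1.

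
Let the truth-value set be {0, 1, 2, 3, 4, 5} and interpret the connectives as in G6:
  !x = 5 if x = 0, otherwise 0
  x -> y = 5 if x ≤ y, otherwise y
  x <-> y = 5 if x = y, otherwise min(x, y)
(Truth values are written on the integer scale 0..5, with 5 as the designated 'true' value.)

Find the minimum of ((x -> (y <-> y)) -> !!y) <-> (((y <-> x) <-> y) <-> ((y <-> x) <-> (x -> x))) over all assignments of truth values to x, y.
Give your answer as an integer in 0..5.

1

Take x = 1, y = 1:
y <-> y = 1 <-> 1 = 5
x -> (y <-> y) = 1 -> 5 = 5
!y = !1 = 0
!!y = !0 = 5
(x -> (y <-> y)) -> !!y = 5 -> 5 = 5
y <-> x = 1 <-> 1 = 5
(y <-> x) <-> y = 5 <-> 1 = 1
y <-> x = 1 <-> 1 = 5
x -> x = 1 -> 1 = 5
(y <-> x) <-> (x -> x) = 5 <-> 5 = 5
((y <-> x) <-> y) <-> ((y <-> x) <-> (x -> x)) = 1 <-> 5 = 1
((x -> (y <-> y)) -> !!y) <-> (((y <-> x) <-> y) <-> ((y <-> x) <-> (x -> x))) = 5 <-> 1 = 1
No assignment yields a value below 1, so this is the minimum.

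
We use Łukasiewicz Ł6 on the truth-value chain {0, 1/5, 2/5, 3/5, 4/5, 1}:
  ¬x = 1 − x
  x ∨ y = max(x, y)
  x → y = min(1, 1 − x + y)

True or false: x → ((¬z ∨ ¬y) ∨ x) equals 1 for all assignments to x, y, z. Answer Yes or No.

At x = 1/5, y = 4/5, z = 4/5, for instance:
¬z = ¬4/5 = 1/5
¬y = ¬4/5 = 1/5
¬z ∨ ¬y = 1/5 ∨ 1/5 = 1/5
(¬z ∨ ¬y) ∨ x = 1/5 ∨ 1/5 = 1/5
x → ((¬z ∨ ¬y) ∨ x) = 1/5 → 1/5 = 1
and checking the remaining 215 assignments likewise gives ≥ 1 in every case.

Yes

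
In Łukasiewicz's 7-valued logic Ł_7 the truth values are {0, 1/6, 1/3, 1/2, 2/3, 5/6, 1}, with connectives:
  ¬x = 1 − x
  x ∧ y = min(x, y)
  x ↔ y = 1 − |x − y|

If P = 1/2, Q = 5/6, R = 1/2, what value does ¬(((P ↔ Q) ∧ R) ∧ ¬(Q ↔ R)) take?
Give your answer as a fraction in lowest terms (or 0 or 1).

2/3

P ↔ Q = 1/2 ↔ 5/6 = 2/3
(P ↔ Q) ∧ R = 2/3 ∧ 1/2 = 1/2
Q ↔ R = 5/6 ↔ 1/2 = 2/3
¬(Q ↔ R) = ¬2/3 = 1/3
((P ↔ Q) ∧ R) ∧ ¬(Q ↔ R) = 1/2 ∧ 1/3 = 1/3
¬(((P ↔ Q) ∧ R) ∧ ¬(Q ↔ R)) = ¬1/3 = 2/3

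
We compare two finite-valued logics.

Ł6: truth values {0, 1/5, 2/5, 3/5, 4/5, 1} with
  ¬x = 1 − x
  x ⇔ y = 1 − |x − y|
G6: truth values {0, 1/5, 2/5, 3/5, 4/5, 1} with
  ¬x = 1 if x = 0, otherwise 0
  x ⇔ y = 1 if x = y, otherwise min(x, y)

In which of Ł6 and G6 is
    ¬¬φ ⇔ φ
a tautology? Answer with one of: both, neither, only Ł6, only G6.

In Ł6: every assignment gives 1 — tautology.
In G6: at φ = 1/5 the value is 1/5 — not a tautology.

only Ł6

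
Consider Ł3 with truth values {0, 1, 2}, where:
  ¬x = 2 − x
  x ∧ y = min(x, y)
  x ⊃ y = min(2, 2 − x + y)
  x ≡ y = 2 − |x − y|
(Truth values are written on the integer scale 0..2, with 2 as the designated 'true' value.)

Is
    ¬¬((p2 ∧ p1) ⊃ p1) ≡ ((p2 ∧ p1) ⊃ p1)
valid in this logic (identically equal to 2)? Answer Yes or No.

p1 = 0, p2 = 0 ↦ 2
p1 = 0, p2 = 1 ↦ 2
p1 = 0, p2 = 2 ↦ 2
p1 = 1, p2 = 0 ↦ 2
p1 = 1, p2 = 1 ↦ 2
p1 = 1, p2 = 2 ↦ 2
p1 = 2, p2 = 0 ↦ 2
p1 = 2, p2 = 1 ↦ 2
p1 = 2, p2 = 2 ↦ 2
Every assignment gives a value ≥ 2.

Yes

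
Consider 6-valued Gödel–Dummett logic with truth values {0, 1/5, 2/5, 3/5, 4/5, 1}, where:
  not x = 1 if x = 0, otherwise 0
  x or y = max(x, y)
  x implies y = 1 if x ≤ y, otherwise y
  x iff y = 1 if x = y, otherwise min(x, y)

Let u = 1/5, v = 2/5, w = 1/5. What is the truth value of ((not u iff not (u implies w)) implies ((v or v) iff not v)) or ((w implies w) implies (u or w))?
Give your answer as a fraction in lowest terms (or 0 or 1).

not u = not 1/5 = 0
u implies w = 1/5 implies 1/5 = 1
not (u implies w) = not 1 = 0
not u iff not (u implies w) = 0 iff 0 = 1
v or v = 2/5 or 2/5 = 2/5
not v = not 2/5 = 0
(v or v) iff not v = 2/5 iff 0 = 0
(not u iff not (u implies w)) implies ((v or v) iff not v) = 1 implies 0 = 0
w implies w = 1/5 implies 1/5 = 1
u or w = 1/5 or 1/5 = 1/5
(w implies w) implies (u or w) = 1 implies 1/5 = 1/5
((not u iff not (u implies w)) implies ((v or v) iff not v)) or ((w implies w) implies (u or w)) = 0 or 1/5 = 1/5

1/5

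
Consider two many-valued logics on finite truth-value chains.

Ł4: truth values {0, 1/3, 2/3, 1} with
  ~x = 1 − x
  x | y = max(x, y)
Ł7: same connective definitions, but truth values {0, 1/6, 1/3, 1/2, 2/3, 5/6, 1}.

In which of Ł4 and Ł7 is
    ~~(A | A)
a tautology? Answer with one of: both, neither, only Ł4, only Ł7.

In Ł4: at A = 0 the value is 0 — not a tautology.
In Ł7: at A = 0 the value is 0 — not a tautology.

neither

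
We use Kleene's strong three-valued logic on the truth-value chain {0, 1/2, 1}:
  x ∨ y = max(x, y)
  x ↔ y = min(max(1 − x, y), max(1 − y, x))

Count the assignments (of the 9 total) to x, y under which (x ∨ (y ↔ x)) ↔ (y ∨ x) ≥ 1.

x = 0, y = 0 ↦ 0  <
x = 0, y = 1/2 ↦ 1/2  <
x = 0, y = 1 ↦ 0  <
x = 1/2, y = 0 ↦ 1/2  <
x = 1/2, y = 1/2 ↦ 1/2  <
x = 1/2, y = 1 ↦ 1/2  <
x = 1, y = 0 ↦ 1  ≥
x = 1, y = 1/2 ↦ 1  ≥
x = 1, y = 1 ↦ 1  ≥
So 3 of the 9 assignments meet the threshold.

3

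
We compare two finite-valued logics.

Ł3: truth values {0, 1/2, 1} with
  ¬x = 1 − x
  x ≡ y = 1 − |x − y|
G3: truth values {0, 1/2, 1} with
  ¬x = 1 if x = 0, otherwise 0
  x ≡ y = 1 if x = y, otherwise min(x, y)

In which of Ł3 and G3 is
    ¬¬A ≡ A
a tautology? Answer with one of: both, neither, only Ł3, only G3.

only Ł3

In Ł3: every assignment gives 1 — tautology.
In G3: at A = 1/2 the value is 1/2 — not a tautology.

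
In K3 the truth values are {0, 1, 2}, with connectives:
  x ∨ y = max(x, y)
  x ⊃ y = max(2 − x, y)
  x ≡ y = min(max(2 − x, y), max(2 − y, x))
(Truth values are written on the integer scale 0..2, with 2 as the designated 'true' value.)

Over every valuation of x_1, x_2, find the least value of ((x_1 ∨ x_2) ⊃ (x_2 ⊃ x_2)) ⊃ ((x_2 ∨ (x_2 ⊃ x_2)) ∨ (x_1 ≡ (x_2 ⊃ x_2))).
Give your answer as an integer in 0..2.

1

Take x_1 = 0, x_2 = 1:
x_1 ∨ x_2 = 0 ∨ 1 = 1
x_2 ⊃ x_2 = 1 ⊃ 1 = 1
(x_1 ∨ x_2) ⊃ (x_2 ⊃ x_2) = 1 ⊃ 1 = 1
x_2 ⊃ x_2 = 1 ⊃ 1 = 1
x_2 ∨ (x_2 ⊃ x_2) = 1 ∨ 1 = 1
x_2 ⊃ x_2 = 1 ⊃ 1 = 1
x_1 ≡ (x_2 ⊃ x_2) = 0 ≡ 1 = 1
(x_2 ∨ (x_2 ⊃ x_2)) ∨ (x_1 ≡ (x_2 ⊃ x_2)) = 1 ∨ 1 = 1
((x_1 ∨ x_2) ⊃ (x_2 ⊃ x_2)) ⊃ ((x_2 ∨ (x_2 ⊃ x_2)) ∨ (x_1 ≡ (x_2 ⊃ x_2))) = 1 ⊃ 1 = 1
No assignment yields a value below 1, so this is the minimum.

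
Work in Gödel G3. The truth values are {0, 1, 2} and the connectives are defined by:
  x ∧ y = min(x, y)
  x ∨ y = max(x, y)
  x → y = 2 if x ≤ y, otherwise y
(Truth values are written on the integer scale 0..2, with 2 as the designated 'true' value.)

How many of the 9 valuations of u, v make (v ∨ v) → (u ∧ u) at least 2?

u = 0, v = 0 ↦ 2  ≥
u = 0, v = 1 ↦ 0  <
u = 0, v = 2 ↦ 0  <
u = 1, v = 0 ↦ 2  ≥
u = 1, v = 1 ↦ 2  ≥
u = 1, v = 2 ↦ 1  <
u = 2, v = 0 ↦ 2  ≥
u = 2, v = 1 ↦ 2  ≥
u = 2, v = 2 ↦ 2  ≥
So 6 of the 9 assignments meet the threshold.

6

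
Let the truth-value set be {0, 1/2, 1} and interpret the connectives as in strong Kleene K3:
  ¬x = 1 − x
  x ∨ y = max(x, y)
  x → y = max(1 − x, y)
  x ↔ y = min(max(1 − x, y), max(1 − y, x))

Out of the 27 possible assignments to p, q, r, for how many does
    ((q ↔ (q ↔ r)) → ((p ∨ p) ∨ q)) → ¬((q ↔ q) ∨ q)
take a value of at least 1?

value 1: 1 assignment (counts)
value 1/2: 12 assignments
value 0: 14 assignments
So 1 of the 27 assignments meets the threshold.

1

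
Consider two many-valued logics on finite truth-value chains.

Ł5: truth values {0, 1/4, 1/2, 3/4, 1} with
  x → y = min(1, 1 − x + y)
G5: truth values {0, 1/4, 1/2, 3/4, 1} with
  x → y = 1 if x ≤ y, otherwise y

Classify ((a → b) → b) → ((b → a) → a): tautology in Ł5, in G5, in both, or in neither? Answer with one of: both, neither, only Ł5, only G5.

In Ł5: every assignment gives 1 — tautology.
In G5: at a = 1/4, b = 0 the value is 1/4 — not a tautology.

only Ł5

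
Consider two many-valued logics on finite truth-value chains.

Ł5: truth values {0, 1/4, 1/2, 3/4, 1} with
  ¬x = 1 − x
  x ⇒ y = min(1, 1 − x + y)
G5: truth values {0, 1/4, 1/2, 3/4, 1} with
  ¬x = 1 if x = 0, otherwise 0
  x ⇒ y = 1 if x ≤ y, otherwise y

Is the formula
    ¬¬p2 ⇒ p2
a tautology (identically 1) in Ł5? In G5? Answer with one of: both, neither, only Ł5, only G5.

In Ł5: every assignment gives 1 — tautology.
In G5: at p2 = 1/4 the value is 1/4 — not a tautology.

only Ł5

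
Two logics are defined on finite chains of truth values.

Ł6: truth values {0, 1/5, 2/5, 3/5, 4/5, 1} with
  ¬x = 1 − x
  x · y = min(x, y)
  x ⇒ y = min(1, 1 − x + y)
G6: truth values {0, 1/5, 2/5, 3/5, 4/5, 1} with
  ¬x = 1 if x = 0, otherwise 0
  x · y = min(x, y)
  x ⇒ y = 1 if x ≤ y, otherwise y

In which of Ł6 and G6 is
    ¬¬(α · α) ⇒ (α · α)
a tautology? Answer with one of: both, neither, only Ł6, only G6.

only Ł6

In Ł6: every assignment gives 1 — tautology.
In G6: at α = 1/5 the value is 1/5 — not a tautology.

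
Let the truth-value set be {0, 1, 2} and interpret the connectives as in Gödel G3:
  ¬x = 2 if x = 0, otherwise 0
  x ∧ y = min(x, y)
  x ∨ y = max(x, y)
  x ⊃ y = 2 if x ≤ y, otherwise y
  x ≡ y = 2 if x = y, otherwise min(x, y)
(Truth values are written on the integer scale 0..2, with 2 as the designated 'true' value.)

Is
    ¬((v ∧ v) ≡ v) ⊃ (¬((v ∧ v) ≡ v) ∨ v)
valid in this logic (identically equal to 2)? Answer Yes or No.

Yes

v = 0 ↦ 2
v = 1 ↦ 2
v = 2 ↦ 2
Every assignment gives a value ≥ 2.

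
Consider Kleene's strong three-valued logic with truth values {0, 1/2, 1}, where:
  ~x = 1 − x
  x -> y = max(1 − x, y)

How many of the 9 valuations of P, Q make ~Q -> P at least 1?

5

P = 0, Q = 0 ↦ 0  <
P = 0, Q = 1/2 ↦ 1/2  <
P = 0, Q = 1 ↦ 1  ≥
P = 1/2, Q = 0 ↦ 1/2  <
P = 1/2, Q = 1/2 ↦ 1/2  <
P = 1/2, Q = 1 ↦ 1  ≥
P = 1, Q = 0 ↦ 1  ≥
P = 1, Q = 1/2 ↦ 1  ≥
P = 1, Q = 1 ↦ 1  ≥
So 5 of the 9 assignments meet the threshold.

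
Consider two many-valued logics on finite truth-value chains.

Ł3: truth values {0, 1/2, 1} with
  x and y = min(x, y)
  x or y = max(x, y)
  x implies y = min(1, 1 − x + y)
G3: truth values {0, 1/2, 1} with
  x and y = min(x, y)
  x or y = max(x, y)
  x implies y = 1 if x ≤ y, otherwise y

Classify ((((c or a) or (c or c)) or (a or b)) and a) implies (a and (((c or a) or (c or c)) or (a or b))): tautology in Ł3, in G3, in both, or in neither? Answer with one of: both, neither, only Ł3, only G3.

In Ł3: every assignment gives 1 — tautology.
In G3: every assignment gives 1 — tautology.

both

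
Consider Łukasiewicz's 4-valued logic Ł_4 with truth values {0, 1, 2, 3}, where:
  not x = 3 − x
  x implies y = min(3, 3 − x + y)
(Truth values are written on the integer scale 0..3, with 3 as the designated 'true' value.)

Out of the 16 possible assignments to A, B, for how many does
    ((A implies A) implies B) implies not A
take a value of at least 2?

13

A = 0, B = 0 ↦ 3  ≥
A = 0, B = 1 ↦ 3  ≥
A = 0, B = 2 ↦ 3  ≥
A = 0, B = 3 ↦ 3  ≥
A = 1, B = 0 ↦ 3  ≥
A = 1, B = 1 ↦ 3  ≥
A = 1, B = 2 ↦ 3  ≥
A = 1, B = 3 ↦ 2  ≥
A = 2, B = 0 ↦ 3  ≥
A = 2, B = 1 ↦ 3  ≥
A = 2, B = 2 ↦ 2  ≥
A = 2, B = 3 ↦ 1  <
A = 3, B = 0 ↦ 3  ≥
A = 3, B = 1 ↦ 2  ≥
A = 3, B = 2 ↦ 1  <
A = 3, B = 3 ↦ 0  <
So 13 of the 16 assignments meet the threshold.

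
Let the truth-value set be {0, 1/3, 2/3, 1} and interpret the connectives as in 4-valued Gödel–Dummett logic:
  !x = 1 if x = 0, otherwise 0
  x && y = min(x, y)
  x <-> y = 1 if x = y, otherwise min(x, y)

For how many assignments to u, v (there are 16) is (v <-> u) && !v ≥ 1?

1

u = 0, v = 0 ↦ 1  ≥
u = 0, v = 1/3 ↦ 0  <
u = 0, v = 2/3 ↦ 0  <
u = 0, v = 1 ↦ 0  <
u = 1/3, v = 0 ↦ 0  <
u = 1/3, v = 1/3 ↦ 0  <
u = 1/3, v = 2/3 ↦ 0  <
u = 1/3, v = 1 ↦ 0  <
u = 2/3, v = 0 ↦ 0  <
u = 2/3, v = 1/3 ↦ 0  <
u = 2/3, v = 2/3 ↦ 0  <
u = 2/3, v = 1 ↦ 0  <
u = 1, v = 0 ↦ 0  <
u = 1, v = 1/3 ↦ 0  <
u = 1, v = 2/3 ↦ 0  <
u = 1, v = 1 ↦ 0  <
So 1 of the 16 assignments meets the threshold.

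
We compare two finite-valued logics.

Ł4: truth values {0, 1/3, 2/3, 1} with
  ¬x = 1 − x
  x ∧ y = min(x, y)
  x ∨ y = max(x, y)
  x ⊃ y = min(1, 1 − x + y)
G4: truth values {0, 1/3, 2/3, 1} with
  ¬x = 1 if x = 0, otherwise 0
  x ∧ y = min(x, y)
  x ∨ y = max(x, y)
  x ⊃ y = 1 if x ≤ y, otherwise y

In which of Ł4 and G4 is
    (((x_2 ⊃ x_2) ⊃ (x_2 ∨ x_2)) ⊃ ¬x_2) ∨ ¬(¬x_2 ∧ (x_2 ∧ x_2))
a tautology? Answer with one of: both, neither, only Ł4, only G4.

In Ł4: at x_2 = 2/3 the value is 2/3 — not a tautology.
In G4: every assignment gives 1 — tautology.

only G4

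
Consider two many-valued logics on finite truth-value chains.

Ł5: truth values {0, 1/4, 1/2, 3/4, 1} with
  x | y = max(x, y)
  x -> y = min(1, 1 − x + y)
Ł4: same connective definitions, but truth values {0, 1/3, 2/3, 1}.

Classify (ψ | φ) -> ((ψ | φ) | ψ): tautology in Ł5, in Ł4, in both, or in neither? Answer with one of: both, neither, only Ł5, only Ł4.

both

In Ł5: every assignment gives 1 — tautology.
In Ł4: every assignment gives 1 — tautology.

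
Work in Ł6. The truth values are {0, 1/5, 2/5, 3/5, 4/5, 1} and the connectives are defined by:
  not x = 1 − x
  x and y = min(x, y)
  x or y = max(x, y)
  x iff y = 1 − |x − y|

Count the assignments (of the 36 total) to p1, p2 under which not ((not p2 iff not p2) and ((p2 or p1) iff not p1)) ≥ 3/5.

18

value 1: 7 assignments (counts)
value 4/5: 2 assignments (counts)
value 3/5: 9 assignments (counts)
value 2/5: 4 assignments
value 1/5: 11 assignments
value 0: 3 assignments
So 18 of the 36 assignments meet the threshold.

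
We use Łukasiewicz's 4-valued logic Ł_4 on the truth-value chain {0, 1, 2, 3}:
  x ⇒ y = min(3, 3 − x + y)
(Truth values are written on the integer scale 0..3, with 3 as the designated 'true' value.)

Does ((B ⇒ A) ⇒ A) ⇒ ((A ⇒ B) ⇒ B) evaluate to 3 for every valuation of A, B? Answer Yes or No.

A = 0, B = 0 ↦ 3
A = 0, B = 1 ↦ 3
A = 0, B = 2 ↦ 3
A = 0, B = 3 ↦ 3
A = 1, B = 0 ↦ 3
A = 1, B = 1 ↦ 3
A = 1, B = 2 ↦ 3
A = 1, B = 3 ↦ 3
A = 2, B = 0 ↦ 3
A = 2, B = 1 ↦ 3
A = 2, B = 2 ↦ 3
A = 2, B = 3 ↦ 3
A = 3, B = 0 ↦ 3
A = 3, B = 1 ↦ 3
A = 3, B = 2 ↦ 3
A = 3, B = 3 ↦ 3
Every assignment gives a value ≥ 3.

Yes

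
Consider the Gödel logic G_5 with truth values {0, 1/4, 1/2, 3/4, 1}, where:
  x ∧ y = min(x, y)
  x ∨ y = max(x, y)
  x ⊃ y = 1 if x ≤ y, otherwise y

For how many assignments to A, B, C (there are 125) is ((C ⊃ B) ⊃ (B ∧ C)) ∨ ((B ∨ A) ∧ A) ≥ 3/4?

value 1: 69 assignments (counts)
value 3/4: 20 assignments (counts)
value 1/2: 18 assignments
value 1/4: 13 assignments
value 0: 5 assignments
So 89 of the 125 assignments meet the threshold.

89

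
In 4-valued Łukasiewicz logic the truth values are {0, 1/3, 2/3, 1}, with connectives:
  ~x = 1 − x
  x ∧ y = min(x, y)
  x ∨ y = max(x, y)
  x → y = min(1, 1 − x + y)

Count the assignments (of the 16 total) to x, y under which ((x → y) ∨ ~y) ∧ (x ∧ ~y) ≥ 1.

1

x = 0, y = 0 ↦ 0  <
x = 0, y = 1/3 ↦ 0  <
x = 0, y = 2/3 ↦ 0  <
x = 0, y = 1 ↦ 0  <
x = 1/3, y = 0 ↦ 1/3  <
x = 1/3, y = 1/3 ↦ 1/3  <
x = 1/3, y = 2/3 ↦ 1/3  <
x = 1/3, y = 1 ↦ 0  <
x = 2/3, y = 0 ↦ 2/3  <
x = 2/3, y = 1/3 ↦ 2/3  <
x = 2/3, y = 2/3 ↦ 1/3  <
x = 2/3, y = 1 ↦ 0  <
x = 1, y = 0 ↦ 1  ≥
x = 1, y = 1/3 ↦ 2/3  <
x = 1, y = 2/3 ↦ 1/3  <
x = 1, y = 1 ↦ 0  <
So 1 of the 16 assignments meets the threshold.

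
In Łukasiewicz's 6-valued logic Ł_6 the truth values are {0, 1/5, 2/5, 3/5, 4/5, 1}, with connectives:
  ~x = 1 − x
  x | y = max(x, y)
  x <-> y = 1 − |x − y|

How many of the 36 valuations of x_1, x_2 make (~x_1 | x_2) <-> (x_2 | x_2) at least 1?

value 1: 21 assignments (counts)
value 4/5: 5 assignments
value 3/5: 4 assignments
value 2/5: 3 assignments
value 1/5: 2 assignments
value 0: 1 assignment
So 21 of the 36 assignments meet the threshold.

21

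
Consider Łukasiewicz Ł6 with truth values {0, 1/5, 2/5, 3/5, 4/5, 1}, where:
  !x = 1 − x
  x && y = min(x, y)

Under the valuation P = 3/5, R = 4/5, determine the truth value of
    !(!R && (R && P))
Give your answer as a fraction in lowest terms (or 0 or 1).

!R = !4/5 = 1/5
R && P = 4/5 && 3/5 = 3/5
!R && (R && P) = 1/5 && 3/5 = 1/5
!(!R && (R && P)) = !1/5 = 4/5

4/5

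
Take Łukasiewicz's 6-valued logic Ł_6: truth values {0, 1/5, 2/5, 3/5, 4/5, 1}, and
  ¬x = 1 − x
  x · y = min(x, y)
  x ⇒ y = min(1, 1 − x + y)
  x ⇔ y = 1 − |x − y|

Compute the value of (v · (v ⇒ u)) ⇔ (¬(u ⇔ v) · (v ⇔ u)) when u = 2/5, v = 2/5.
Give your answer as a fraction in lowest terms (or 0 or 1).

3/5

v ⇒ u = 2/5 ⇒ 2/5 = 1
v · (v ⇒ u) = 2/5 · 1 = 2/5
u ⇔ v = 2/5 ⇔ 2/5 = 1
¬(u ⇔ v) = ¬1 = 0
v ⇔ u = 2/5 ⇔ 2/5 = 1
¬(u ⇔ v) · (v ⇔ u) = 0 · 1 = 0
(v · (v ⇒ u)) ⇔ (¬(u ⇔ v) · (v ⇔ u)) = 2/5 ⇔ 0 = 3/5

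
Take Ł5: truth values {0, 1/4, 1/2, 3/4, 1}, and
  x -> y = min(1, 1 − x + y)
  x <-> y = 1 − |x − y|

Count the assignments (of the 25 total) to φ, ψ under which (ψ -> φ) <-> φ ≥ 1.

value 1: 9 assignments (counts)
value 3/4: 7 assignments
value 1/2: 5 assignments
value 1/4: 3 assignments
value 0: 1 assignment
So 9 of the 25 assignments meet the threshold.

9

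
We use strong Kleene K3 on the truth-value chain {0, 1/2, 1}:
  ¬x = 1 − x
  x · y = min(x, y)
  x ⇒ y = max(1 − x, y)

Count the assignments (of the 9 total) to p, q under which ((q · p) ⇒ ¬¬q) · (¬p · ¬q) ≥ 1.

p = 0, q = 0 ↦ 1  ≥
p = 0, q = 1/2 ↦ 1/2  <
p = 0, q = 1 ↦ 0  <
p = 1/2, q = 0 ↦ 1/2  <
p = 1/2, q = 1/2 ↦ 1/2  <
p = 1/2, q = 1 ↦ 0  <
p = 1, q = 0 ↦ 0  <
p = 1, q = 1/2 ↦ 0  <
p = 1, q = 1 ↦ 0  <
So 1 of the 9 assignments meets the threshold.

1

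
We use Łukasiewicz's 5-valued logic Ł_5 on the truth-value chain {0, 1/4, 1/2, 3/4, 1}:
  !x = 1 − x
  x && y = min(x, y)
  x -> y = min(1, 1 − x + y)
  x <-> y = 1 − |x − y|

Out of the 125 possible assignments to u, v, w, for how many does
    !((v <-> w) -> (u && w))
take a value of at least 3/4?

value 1: 9 assignments (counts)
value 3/4: 19 assignments (counts)
value 1/2: 28 assignments
value 1/4: 28 assignments
value 0: 41 assignments
So 28 of the 125 assignments meet the threshold.

28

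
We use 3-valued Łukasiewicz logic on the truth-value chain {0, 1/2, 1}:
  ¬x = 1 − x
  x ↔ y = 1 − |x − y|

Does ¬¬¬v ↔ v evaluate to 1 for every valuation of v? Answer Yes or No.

Counterexample: take v = 0.
¬v = ¬0 = 1
¬¬v = ¬1 = 0
¬¬¬v = ¬0 = 1
¬¬¬v ↔ v = 1 ↔ 0 = 0
This gives 0 ≠ 1.

No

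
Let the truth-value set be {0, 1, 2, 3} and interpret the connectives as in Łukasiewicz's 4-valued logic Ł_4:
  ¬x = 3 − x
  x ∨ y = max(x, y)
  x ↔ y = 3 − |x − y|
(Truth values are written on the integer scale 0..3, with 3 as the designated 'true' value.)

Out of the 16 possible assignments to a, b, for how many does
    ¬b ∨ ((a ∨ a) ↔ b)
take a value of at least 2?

13

a = 0, b = 0 ↦ 3  ≥
a = 0, b = 1 ↦ 2  ≥
a = 0, b = 2 ↦ 1  <
a = 0, b = 3 ↦ 0  <
a = 1, b = 0 ↦ 3  ≥
a = 1, b = 1 ↦ 3  ≥
a = 1, b = 2 ↦ 2  ≥
a = 1, b = 3 ↦ 1  <
a = 2, b = 0 ↦ 3  ≥
a = 2, b = 1 ↦ 2  ≥
a = 2, b = 2 ↦ 3  ≥
a = 2, b = 3 ↦ 2  ≥
a = 3, b = 0 ↦ 3  ≥
a = 3, b = 1 ↦ 2  ≥
a = 3, b = 2 ↦ 2  ≥
a = 3, b = 3 ↦ 3  ≥
So 13 of the 16 assignments meet the threshold.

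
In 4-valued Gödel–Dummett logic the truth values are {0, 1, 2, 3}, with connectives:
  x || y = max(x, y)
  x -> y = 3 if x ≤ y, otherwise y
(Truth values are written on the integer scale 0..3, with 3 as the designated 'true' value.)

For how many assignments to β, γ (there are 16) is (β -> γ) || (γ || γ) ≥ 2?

11

β = 0, γ = 0 ↦ 3  ≥
β = 0, γ = 1 ↦ 3  ≥
β = 0, γ = 2 ↦ 3  ≥
β = 0, γ = 3 ↦ 3  ≥
β = 1, γ = 0 ↦ 0  <
β = 1, γ = 1 ↦ 3  ≥
β = 1, γ = 2 ↦ 3  ≥
β = 1, γ = 3 ↦ 3  ≥
β = 2, γ = 0 ↦ 0  <
β = 2, γ = 1 ↦ 1  <
β = 2, γ = 2 ↦ 3  ≥
β = 2, γ = 3 ↦ 3  ≥
β = 3, γ = 0 ↦ 0  <
β = 3, γ = 1 ↦ 1  <
β = 3, γ = 2 ↦ 2  ≥
β = 3, γ = 3 ↦ 3  ≥
So 11 of the 16 assignments meet the threshold.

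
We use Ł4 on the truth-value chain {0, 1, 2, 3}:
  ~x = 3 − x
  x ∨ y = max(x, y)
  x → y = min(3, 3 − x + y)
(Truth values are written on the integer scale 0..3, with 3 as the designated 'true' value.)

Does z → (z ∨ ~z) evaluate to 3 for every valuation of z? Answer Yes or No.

z = 0 ↦ 3
z = 1 ↦ 3
z = 2 ↦ 3
z = 3 ↦ 3
Every assignment gives a value ≥ 3.

Yes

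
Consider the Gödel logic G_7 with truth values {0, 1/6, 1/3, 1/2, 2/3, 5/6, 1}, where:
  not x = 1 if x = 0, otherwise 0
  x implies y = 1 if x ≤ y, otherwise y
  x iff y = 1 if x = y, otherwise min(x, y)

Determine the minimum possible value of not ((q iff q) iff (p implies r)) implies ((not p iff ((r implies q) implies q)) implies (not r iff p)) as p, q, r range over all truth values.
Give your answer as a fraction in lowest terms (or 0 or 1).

1/6

Take p = 1/6, q = 0, r = 0:
q iff q = 0 iff 0 = 1
p implies r = 1/6 implies 0 = 0
(q iff q) iff (p implies r) = 1 iff 0 = 0
not ((q iff q) iff (p implies r)) = not 0 = 1
not p = not 1/6 = 0
r implies q = 0 implies 0 = 1
(r implies q) implies q = 1 implies 0 = 0
not p iff ((r implies q) implies q) = 0 iff 0 = 1
not r = not 0 = 1
not r iff p = 1 iff 1/6 = 1/6
(not p iff ((r implies q) implies q)) implies (not r iff p) = 1 implies 1/6 = 1/6
not ((q iff q) iff (p implies r)) implies ((not p iff ((r implies q) implies q)) implies (not r iff p)) = 1 implies 1/6 = 1/6
No assignment yields a value below 1/6, so this is the minimum.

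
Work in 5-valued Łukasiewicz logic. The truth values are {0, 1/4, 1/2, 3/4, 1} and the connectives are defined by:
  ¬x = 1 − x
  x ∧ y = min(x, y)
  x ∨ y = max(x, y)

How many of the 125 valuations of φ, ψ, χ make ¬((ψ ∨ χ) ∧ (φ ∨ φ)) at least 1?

value 1: 29 assignments (counts)
value 3/4: 33 assignments
value 1/2: 31 assignments
value 1/4: 23 assignments
value 0: 9 assignments
So 29 of the 125 assignments meet the threshold.

29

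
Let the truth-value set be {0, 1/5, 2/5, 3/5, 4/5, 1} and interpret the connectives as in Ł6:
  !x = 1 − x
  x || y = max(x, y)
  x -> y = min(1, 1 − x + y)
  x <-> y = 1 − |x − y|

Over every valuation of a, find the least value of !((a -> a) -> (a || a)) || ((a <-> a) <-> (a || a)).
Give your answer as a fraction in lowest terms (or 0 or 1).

3/5

Take a = 2/5:
a -> a = 2/5 -> 2/5 = 1
a || a = 2/5 || 2/5 = 2/5
(a -> a) -> (a || a) = 1 -> 2/5 = 2/5
!((a -> a) -> (a || a)) = !2/5 = 3/5
a <-> a = 2/5 <-> 2/5 = 1
a || a = 2/5 || 2/5 = 2/5
(a <-> a) <-> (a || a) = 1 <-> 2/5 = 2/5
!((a -> a) -> (a || a)) || ((a <-> a) <-> (a || a)) = 3/5 || 2/5 = 3/5
No assignment yields a value below 3/5, so this is the minimum.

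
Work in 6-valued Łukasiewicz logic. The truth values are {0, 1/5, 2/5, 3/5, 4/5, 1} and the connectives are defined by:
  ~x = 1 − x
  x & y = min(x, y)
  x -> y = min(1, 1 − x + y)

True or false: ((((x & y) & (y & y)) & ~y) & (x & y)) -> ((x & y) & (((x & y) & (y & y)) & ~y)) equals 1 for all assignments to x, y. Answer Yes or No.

At x = 4/5, y = 2/5, for instance:
x & y = 4/5 & 2/5 = 2/5
y & y = 2/5 & 2/5 = 2/5
(x & y) & (y & y) = 2/5 & 2/5 = 2/5
~y = ~2/5 = 3/5
((x & y) & (y & y)) & ~y = 2/5 & 3/5 = 2/5
x & y = 4/5 & 2/5 = 2/5
(((x & y) & (y & y)) & ~y) & (x & y) = 2/5 & 2/5 = 2/5
(x & y) & (((x & y) & (y & y)) & ~y) = 2/5 & 2/5 = 2/5
((((x & y) & (y & y)) & ~y) & (x & y)) -> ((x & y) & (((x & y) & (y & y)) & ~y)) = 2/5 -> 2/5 = 1
and checking the remaining 35 assignments likewise gives ≥ 1 in every case.

Yes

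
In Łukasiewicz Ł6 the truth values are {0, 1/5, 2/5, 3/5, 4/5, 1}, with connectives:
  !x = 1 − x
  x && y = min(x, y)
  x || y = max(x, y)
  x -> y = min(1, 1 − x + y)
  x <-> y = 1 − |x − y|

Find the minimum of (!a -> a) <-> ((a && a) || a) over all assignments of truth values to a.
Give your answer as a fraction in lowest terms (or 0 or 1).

Take a = 2/5:
!a = !2/5 = 3/5
!a -> a = 3/5 -> 2/5 = 4/5
a && a = 2/5 && 2/5 = 2/5
(a && a) || a = 2/5 || 2/5 = 2/5
(!a -> a) <-> ((a && a) || a) = 4/5 <-> 2/5 = 3/5
No assignment yields a value below 3/5, so this is the minimum.

3/5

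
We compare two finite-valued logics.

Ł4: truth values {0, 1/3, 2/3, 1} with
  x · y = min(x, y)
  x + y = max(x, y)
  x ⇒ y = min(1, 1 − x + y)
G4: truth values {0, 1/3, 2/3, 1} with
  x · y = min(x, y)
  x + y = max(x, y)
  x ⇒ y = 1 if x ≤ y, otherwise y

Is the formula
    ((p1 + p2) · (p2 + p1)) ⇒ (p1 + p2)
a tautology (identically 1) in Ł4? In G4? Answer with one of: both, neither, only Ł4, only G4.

both

In Ł4: every assignment gives 1 — tautology.
In G4: every assignment gives 1 — tautology.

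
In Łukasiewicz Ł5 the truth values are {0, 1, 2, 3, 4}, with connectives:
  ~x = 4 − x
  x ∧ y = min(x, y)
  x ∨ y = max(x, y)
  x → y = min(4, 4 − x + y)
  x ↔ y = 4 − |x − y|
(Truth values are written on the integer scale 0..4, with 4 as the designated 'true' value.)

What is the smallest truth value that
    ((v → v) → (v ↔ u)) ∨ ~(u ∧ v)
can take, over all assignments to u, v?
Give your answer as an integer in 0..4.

2

Take u = 2, v = 4:
v → v = 4 → 4 = 4
v ↔ u = 4 ↔ 2 = 2
(v → v) → (v ↔ u) = 4 → 2 = 2
u ∧ v = 2 ∧ 4 = 2
~(u ∧ v) = ~2 = 2
((v → v) → (v ↔ u)) ∨ ~(u ∧ v) = 2 ∨ 2 = 2
No assignment yields a value below 2, so this is the minimum.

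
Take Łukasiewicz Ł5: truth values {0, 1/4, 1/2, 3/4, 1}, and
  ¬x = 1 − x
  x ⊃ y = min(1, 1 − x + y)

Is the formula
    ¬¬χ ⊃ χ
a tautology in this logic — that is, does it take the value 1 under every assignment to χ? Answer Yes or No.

Yes

χ = 0 ↦ 1
χ = 1/4 ↦ 1
χ = 1/2 ↦ 1
χ = 3/4 ↦ 1
χ = 1 ↦ 1
Every assignment gives a value ≥ 1.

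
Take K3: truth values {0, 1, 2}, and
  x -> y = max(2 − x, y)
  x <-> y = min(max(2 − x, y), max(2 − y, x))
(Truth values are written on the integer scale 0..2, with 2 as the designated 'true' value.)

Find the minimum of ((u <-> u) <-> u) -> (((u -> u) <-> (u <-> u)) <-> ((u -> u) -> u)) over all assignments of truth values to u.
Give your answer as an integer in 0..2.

1

Take u = 1:
u <-> u = 1 <-> 1 = 1
(u <-> u) <-> u = 1 <-> 1 = 1
u -> u = 1 -> 1 = 1
u <-> u = 1 <-> 1 = 1
(u -> u) <-> (u <-> u) = 1 <-> 1 = 1
u -> u = 1 -> 1 = 1
(u -> u) -> u = 1 -> 1 = 1
((u -> u) <-> (u <-> u)) <-> ((u -> u) -> u) = 1 <-> 1 = 1
((u <-> u) <-> u) -> (((u -> u) <-> (u <-> u)) <-> ((u -> u) -> u)) = 1 -> 1 = 1
No assignment yields a value below 1, so this is the minimum.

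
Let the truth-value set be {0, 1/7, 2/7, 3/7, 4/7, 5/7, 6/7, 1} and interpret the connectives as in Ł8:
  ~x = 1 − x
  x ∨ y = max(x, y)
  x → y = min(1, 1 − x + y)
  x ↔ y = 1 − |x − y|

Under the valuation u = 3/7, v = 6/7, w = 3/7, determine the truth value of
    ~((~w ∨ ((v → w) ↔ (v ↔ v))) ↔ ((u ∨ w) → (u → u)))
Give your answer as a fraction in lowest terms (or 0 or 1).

3/7

~w = ~3/7 = 4/7
v → w = 6/7 → 3/7 = 4/7
v ↔ v = 6/7 ↔ 6/7 = 1
(v → w) ↔ (v ↔ v) = 4/7 ↔ 1 = 4/7
~w ∨ ((v → w) ↔ (v ↔ v)) = 4/7 ∨ 4/7 = 4/7
u ∨ w = 3/7 ∨ 3/7 = 3/7
u → u = 3/7 → 3/7 = 1
(u ∨ w) → (u → u) = 3/7 → 1 = 1
(~w ∨ ((v → w) ↔ (v ↔ v))) ↔ ((u ∨ w) → (u → u)) = 4/7 ↔ 1 = 4/7
~((~w ∨ ((v → w) ↔ (v ↔ v))) ↔ ((u ∨ w) → (u → u))) = ~4/7 = 3/7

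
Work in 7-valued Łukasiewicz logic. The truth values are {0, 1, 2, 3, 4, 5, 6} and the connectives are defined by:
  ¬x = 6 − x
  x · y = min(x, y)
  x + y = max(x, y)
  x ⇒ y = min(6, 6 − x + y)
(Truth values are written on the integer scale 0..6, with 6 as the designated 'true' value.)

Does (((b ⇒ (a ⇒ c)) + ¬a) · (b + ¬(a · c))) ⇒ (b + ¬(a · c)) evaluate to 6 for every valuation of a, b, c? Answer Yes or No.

At a = 5, b = 6, c = 1, for instance:
a ⇒ c = 5 ⇒ 1 = 2
b ⇒ (a ⇒ c) = 6 ⇒ 2 = 2
¬a = ¬5 = 1
(b ⇒ (a ⇒ c)) + ¬a = 2 + 1 = 2
a · c = 5 · 1 = 1
¬(a · c) = ¬1 = 5
b + ¬(a · c) = 6 + 5 = 6
((b ⇒ (a ⇒ c)) + ¬a) · (b + ¬(a · c)) = 2 · 6 = 2
(((b ⇒ (a ⇒ c)) + ¬a) · (b + ¬(a · c))) ⇒ (b + ¬(a · c)) = 2 ⇒ 6 = 6
and checking the remaining 342 assignments likewise gives ≥ 6 in every case.

Yes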